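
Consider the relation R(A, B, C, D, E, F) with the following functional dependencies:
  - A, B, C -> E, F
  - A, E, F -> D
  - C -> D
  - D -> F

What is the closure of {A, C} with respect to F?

{A, C, D, F}

Start with {A, C}.
C -> D applies; add {D} → now {A, C, D}.
D -> F applies; add {F} → now {A, C, D, F}.
No further FD applies.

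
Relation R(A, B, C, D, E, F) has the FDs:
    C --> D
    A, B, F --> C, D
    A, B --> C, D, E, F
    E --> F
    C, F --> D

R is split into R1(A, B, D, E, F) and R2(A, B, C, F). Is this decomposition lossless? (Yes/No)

Yes

The shared attributes are {A, B, F} and {A, B, F}⁺ = {A, B, C, D, E, F}.
R1 is contained in that closure, so R1 ∩ R2 --> R1 holds and the join is lossless.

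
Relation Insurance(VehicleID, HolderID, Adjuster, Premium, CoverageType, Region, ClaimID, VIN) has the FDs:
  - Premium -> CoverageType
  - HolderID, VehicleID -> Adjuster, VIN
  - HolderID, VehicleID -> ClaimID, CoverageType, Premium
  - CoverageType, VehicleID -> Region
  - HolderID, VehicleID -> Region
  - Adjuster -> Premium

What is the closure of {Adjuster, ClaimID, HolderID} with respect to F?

Start with {Adjuster, ClaimID, HolderID}.
Adjuster -> Premium applies; add {Premium} → now {Adjuster, ClaimID, HolderID, Premium}.
Premium -> CoverageType applies; add {CoverageType} → now {Adjuster, ClaimID, CoverageType, HolderID, Premium}.
No further FD applies.

{Adjuster, ClaimID, CoverageType, HolderID, Premium}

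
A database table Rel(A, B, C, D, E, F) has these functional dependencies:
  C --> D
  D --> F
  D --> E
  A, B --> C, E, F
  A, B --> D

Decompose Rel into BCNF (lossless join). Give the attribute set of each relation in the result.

{A, B, C}; {C, D}; {D, E, F}

Candidate key of the original relation: {A, B}.
Within {A, B, C, D, E, F}: {C}⁺ ∩ {A, B, C, D, E, F} = {C, D, E, F}, not the whole set, so C --> D, E, F violates BCNF; decompose into {C, D, E, F} and {A, B, C}.
Within {C, D, E, F}: {D}⁺ ∩ {C, D, E, F} = {D, E, F}, not the whole set, so D --> E, F violates BCNF; decompose into {D, E, F} and {C, D}.
{D, E, F}: every determinant is a superkey — BCNF.
{C, D}: every determinant is a superkey — BCNF.
{A, B, C}: every determinant is a superkey — BCNF.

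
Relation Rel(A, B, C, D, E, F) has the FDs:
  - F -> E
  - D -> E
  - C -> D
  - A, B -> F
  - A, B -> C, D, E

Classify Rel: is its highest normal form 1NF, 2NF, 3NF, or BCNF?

Candidate key: {A, B}. Prime attributes: {A, B}.
For F -> E we have {F}⁺ = {E, F}; {F} is not a superkey, so BCNF fails.
F -> E has non-prime {E} on the right and a non-superkey on the left, so 3NF fails.
No non-prime attribute depends on a proper subset of any candidate key, so 2NF holds.

2NF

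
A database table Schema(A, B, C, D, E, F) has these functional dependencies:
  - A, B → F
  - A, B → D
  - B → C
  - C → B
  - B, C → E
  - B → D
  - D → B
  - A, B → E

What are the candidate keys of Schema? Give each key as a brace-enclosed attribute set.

No FD produces {A}, so it must be in every candidate key.
{A, B}⁺ = {A, B, C, D, E, F} — all of the relation — so {A, B} is a candidate key.
{A, C}⁺ = {A, B, C, D, E, F} — all of the relation — so {A, C} is a candidate key.
{A, D}⁺ = {A, B, C, D, E, F} — all of the relation — so {A, D} is a candidate key.
These are minimal and exhaustive — every other superkey contains one of them.

{A, B}, {A, C}, {A, D}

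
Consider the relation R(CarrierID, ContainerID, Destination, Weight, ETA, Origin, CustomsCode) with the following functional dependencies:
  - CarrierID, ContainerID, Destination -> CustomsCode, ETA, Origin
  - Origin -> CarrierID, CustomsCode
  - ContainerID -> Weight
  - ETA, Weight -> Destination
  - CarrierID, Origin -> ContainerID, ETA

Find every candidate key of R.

{Origin} is a candidate key since {Origin}⁺ = {CarrierID, ContainerID, CustomsCode, Destination, ETA, Origin, Weight} covers every attribute.
{CarrierID, ContainerID, Destination} is a candidate key since {CarrierID, ContainerID, Destination}⁺ = {CarrierID, ContainerID, CustomsCode, Destination, ETA, Origin, Weight} covers every attribute.
{CarrierID, ContainerID, ETA} is a candidate key since {CarrierID, ContainerID, ETA}⁺ = {CarrierID, ContainerID, CustomsCode, Destination, ETA, Origin, Weight} covers every attribute.
Any other superkey properly contains one of these, so there are no further candidate keys.

{CarrierID, ContainerID, Destination}, {CarrierID, ContainerID, ETA}, {Origin}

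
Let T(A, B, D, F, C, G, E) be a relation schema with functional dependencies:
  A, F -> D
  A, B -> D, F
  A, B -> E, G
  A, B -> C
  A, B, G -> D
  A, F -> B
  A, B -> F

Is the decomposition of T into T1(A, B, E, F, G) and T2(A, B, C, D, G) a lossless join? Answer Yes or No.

Yes

The shared attributes are {A, B, G} and {A, B, G}⁺ = {A, B, C, D, E, F, G}.
Since T1 ⊆ {A, B, C, D, E, F, G}, the intersection is a superkey of T1; the decomposition is lossless.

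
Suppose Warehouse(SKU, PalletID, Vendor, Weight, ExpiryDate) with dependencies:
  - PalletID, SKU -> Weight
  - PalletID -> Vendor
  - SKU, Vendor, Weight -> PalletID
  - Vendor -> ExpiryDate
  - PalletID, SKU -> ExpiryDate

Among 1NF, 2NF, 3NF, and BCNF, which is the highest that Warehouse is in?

1NF

Candidate keys: {PalletID, SKU}, {SKU, Vendor, Weight}. Prime attributes: {PalletID, SKU, Vendor, Weight}.
PalletID -> Vendor: {PalletID}⁺ = {ExpiryDate, PalletID, Vendor}, which is not all of the attributes, so the left side is not a superkey — BCNF is violated.
Because {ExpiryDate} is non-prime and the left side of Vendor -> ExpiryDate is not a superkey, the relation is not in 3NF.
{PalletID} is a proper subset of the key {PalletID, SKU}, and {PalletID}⁺ contains the non-prime attribute {ExpiryDate} — a partial dependency, so 2NF is violated.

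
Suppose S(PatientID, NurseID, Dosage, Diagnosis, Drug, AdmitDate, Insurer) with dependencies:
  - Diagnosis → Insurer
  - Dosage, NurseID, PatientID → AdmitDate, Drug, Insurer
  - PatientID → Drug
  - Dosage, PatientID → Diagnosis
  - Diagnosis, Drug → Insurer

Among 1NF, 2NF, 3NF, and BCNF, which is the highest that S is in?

1NF

Candidate key: {Dosage, NurseID, PatientID}. Prime attributes: {Dosage, NurseID, PatientID}.
Diagnosis → Insurer: {Diagnosis}⁺ = {Diagnosis, Insurer}, which is not all of the attributes, so the left side is not a superkey — BCNF is violated.
Diagnosis → Insurer determines the non-prime attribute {Insurer} from a non-superkey — 3NF is violated.
The proper key subset {PatientID} of {Dosage, NurseID, PatientID} determines non-prime {Drug}, so the relation is not even in 2NF.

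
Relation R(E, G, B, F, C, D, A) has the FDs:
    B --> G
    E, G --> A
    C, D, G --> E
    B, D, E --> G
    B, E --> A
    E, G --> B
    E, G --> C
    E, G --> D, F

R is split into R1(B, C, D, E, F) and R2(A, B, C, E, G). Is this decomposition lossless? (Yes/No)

Yes

Common attributes: {B, C, E}; their closure is {A, B, C, D, E, F, G}.
R1 is contained in that closure, so R1 ∩ R2 --> R1 holds and the join is lossless.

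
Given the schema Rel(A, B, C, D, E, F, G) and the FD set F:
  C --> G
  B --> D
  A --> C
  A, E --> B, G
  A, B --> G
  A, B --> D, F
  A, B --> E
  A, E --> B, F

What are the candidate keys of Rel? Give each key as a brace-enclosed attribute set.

{A, B}, {A, E}

Attributes never on any right-hand side: {A} — every candidate key must contain it.
{A, B}⁺ = {A, B, C, D, E, F, G} — all of the relation — so {A, B} is a candidate key.
{A, E}⁺ = {A, B, C, D, E, F, G} — all of the relation — so {A, E} is a candidate key.
No proper subset of any of these is a key, and no other minimal superkey exists.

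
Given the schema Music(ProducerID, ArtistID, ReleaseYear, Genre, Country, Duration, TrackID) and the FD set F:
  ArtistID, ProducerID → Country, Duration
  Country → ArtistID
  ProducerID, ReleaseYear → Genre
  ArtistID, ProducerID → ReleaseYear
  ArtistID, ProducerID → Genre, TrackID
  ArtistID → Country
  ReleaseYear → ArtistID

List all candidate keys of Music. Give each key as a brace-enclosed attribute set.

{ArtistID, ProducerID}, {Country, ProducerID}, {ProducerID, ReleaseYear}

Attributes never on any right-hand side: {ProducerID} — every candidate key must contain it.
Closure of {ArtistID, ProducerID} is {ArtistID, Country, Duration, Genre, ProducerID, ReleaseYear, TrackID}, the whole schema; {ArtistID, ProducerID} is a candidate key.
Closure of {Country, ProducerID} is {ArtistID, Country, Duration, Genre, ProducerID, ReleaseYear, TrackID}, the whole schema; {Country, ProducerID} is a candidate key.
Closure of {ProducerID, ReleaseYear} is {ArtistID, Country, Duration, Genre, ProducerID, ReleaseYear, TrackID}, the whole schema; {ProducerID, ReleaseYear} is a candidate key.
Any other superkey properly contains one of these, so there are no further candidate keys.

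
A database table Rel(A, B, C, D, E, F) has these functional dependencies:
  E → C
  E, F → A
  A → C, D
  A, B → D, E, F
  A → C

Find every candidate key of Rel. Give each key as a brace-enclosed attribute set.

{A, B}, {B, E, F}

Attributes never on any right-hand side: {B} — every candidate key must contain it.
{A, B} is a candidate key since {A, B}⁺ = {A, B, C, D, E, F} covers every attribute.
{B, E, F} is a candidate key since {B, E, F}⁺ = {A, B, C, D, E, F} covers every attribute.
These are minimal and exhaustive — every other superkey contains one of them.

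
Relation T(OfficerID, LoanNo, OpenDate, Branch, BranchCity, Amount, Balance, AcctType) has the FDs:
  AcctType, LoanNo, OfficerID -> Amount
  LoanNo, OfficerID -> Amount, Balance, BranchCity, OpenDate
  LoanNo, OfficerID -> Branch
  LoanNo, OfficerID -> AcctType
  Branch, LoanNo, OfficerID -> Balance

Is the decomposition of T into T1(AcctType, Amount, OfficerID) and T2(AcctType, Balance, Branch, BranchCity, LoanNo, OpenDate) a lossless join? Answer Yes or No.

Common attributes: {AcctType}; their closure is {AcctType}.
The closure covers neither T1 nor T2 entirely; the join is not lossless.

No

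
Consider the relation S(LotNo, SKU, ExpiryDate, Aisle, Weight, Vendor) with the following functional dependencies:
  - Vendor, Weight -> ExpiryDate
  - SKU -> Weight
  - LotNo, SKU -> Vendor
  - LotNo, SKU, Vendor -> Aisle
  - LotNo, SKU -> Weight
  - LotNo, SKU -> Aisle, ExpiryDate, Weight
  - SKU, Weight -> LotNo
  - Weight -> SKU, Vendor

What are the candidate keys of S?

{SKU} is a candidate key since {SKU}⁺ = {Aisle, ExpiryDate, LotNo, SKU, Vendor, Weight} covers every attribute.
{Weight} is a candidate key since {Weight}⁺ = {Aisle, ExpiryDate, LotNo, SKU, Vendor, Weight} covers every attribute.
No proper subset of any of these is a key, and no other minimal superkey exists.

{SKU}, {Weight}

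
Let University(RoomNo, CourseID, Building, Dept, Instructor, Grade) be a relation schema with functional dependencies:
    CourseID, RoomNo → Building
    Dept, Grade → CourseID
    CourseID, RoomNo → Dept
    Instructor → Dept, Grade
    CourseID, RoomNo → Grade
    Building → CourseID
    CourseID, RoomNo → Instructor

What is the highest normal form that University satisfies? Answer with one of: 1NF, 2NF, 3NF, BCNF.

3NF

Candidate keys: {Building, RoomNo}, {CourseID, RoomNo}, {Dept, Grade, RoomNo}, {Instructor, RoomNo}. Prime attributes: {Building, CourseID, Dept, Grade, Instructor, RoomNo}.
Dept, Grade → CourseID: {Dept, Grade}⁺ = {CourseID, Dept, Grade}, which is not all of the attributes, so the left side is not a superkey — BCNF is violated.
Since {CourseID} ⊆ prime attributes and every other non-superkey FD also has a prime right side, the schema is in 3NF.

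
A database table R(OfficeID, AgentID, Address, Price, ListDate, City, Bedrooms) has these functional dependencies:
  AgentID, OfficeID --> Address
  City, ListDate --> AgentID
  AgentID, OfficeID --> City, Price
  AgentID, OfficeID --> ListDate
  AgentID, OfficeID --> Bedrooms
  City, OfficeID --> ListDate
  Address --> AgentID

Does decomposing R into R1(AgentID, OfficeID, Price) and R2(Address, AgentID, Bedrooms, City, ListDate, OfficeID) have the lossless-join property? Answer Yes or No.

Yes

R1 ∩ R2 = {AgentID, OfficeID}; its closure under F is {Address, AgentID, Bedrooms, City, ListDate, OfficeID, Price}.
R1 is contained in that closure, so R1 ∩ R2 --> R1 holds and the join is lossless.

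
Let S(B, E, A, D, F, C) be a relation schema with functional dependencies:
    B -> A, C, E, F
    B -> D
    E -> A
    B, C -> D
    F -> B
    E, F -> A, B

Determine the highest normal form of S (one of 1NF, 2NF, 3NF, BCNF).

Candidate keys: {B}, {F}. Prime attributes: {B, F}.
For E -> A we have {E}⁺ = {A, E}; {E} is not a superkey, so BCNF fails.
E -> A determines the non-prime attribute {A} from a non-superkey — 3NF is violated.
With only single-attribute keys there can be no partial dependency, so 2NF holds.

2NF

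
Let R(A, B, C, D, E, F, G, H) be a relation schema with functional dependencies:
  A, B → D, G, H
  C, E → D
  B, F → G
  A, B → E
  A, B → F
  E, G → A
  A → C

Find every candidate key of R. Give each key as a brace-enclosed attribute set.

{A, B}, {B, E, F}, {B, E, G}

No FD produces {B}, so it must be in every candidate key.
{A, B}⁺ = {A, B, C, D, E, F, G, H} — all of the relation — so {A, B} is a candidate key.
{B, E, F}⁺ = {A, B, C, D, E, F, G, H} — all of the relation — so {B, E, F} is a candidate key.
{B, E, G}⁺ = {A, B, C, D, E, F, G, H} — all of the relation — so {B, E, G} is a candidate key.
These are minimal and exhaustive — every other superkey contains one of them.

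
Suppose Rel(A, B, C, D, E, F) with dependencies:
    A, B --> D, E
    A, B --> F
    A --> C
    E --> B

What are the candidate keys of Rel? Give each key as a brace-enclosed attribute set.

{A, B}, {A, E}

No FD produces {A}, so it must be in every candidate key.
{A, B} is a candidate key since {A, B}⁺ = {A, B, C, D, E, F} covers every attribute.
{A, E} is a candidate key since {A, E}⁺ = {A, B, C, D, E, F} covers every attribute.
Any other superkey properly contains one of these, so there are no further candidate keys.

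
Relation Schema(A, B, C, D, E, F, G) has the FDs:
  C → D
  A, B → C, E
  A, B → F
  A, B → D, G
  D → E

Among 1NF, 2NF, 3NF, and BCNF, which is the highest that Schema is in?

2NF

Candidate key: {A, B}. Prime attributes: {A, B}.
C → D breaks BCNF: {C}⁺ = {C, D, E}, so {C} is not a superkey.
C → D determines the non-prime attribute {D} from a non-superkey — 3NF is violated.
No proper subset of a key has a non-prime attribute in its closure, so there is no partial dependency; 2NF holds.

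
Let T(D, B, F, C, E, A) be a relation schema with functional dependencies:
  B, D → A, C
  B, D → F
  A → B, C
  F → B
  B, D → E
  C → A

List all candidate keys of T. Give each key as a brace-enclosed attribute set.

No FD produces {D}, so it must be in every candidate key.
{A, D}⁺ = {A, B, C, D, E, F} — all of the relation — so {A, D} is a candidate key.
{B, D}⁺ = {A, B, C, D, E, F} — all of the relation — so {B, D} is a candidate key.
{C, D}⁺ = {A, B, C, D, E, F} — all of the relation — so {C, D} is a candidate key.
{D, F}⁺ = {A, B, C, D, E, F} — all of the relation — so {D, F} is a candidate key.
These are minimal and exhaustive — every other superkey contains one of them.

{A, D}, {B, D}, {C, D}, {D, F}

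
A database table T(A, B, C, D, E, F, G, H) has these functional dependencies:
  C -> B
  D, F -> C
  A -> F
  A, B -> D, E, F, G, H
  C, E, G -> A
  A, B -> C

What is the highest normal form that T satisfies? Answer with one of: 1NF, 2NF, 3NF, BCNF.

Candidate keys: {A, B}, {A, C}, {A, D}, {C, E, G}, {D, E, F, G}. Prime attributes: {A, B, C, D, E, F, G}.
C -> B breaks BCNF: {C}⁺ = {B, C}, so {C} is not a superkey.
Since {B} ⊆ prime attributes and every other non-superkey FD also has a prime right side, the schema is in 3NF.

3NF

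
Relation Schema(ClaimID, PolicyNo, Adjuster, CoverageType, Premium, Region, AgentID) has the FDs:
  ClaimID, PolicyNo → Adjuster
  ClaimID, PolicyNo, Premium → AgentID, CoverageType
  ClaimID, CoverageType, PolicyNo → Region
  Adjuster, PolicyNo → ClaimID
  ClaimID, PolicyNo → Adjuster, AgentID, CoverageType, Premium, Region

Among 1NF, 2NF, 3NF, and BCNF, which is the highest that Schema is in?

Candidate keys: {Adjuster, PolicyNo}, {ClaimID, PolicyNo}. Prime attributes: {Adjuster, ClaimID, PolicyNo}.
Every FD has a superkey on the left, so the relation is in BCNF.

BCNF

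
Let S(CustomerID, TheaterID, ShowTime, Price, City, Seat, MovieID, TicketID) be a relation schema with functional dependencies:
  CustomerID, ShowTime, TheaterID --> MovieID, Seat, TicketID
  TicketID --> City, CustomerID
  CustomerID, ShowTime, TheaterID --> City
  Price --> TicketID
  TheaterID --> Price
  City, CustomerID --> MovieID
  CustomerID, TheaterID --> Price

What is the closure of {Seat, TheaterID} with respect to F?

Start with {Seat, TheaterID}.
TheaterID --> Price applies; add {Price} → now {Price, Seat, TheaterID}.
Price --> TicketID applies; add {TicketID} → now {Price, Seat, TheaterID, TicketID}.
TicketID --> City, CustomerID applies; add {City, CustomerID} → now {City, CustomerID, Price, Seat, TheaterID, TicketID}.
City, CustomerID --> MovieID applies; add {MovieID} → now {City, CustomerID, MovieID, Price, Seat, TheaterID, TicketID}.
No further FD applies.

{City, CustomerID, MovieID, Price, Seat, TheaterID, TicketID}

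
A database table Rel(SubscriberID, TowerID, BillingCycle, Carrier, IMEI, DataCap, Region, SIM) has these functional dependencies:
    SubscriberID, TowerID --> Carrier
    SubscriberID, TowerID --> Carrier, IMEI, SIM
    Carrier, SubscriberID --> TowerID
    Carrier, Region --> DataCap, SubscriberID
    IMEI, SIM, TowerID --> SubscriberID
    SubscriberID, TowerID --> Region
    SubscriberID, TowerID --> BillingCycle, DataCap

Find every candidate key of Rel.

{Carrier, Region}, {Carrier, SubscriberID}, {IMEI, SIM, TowerID}, {SubscriberID, TowerID}

{Carrier, Region}⁺ = {BillingCycle, Carrier, DataCap, IMEI, Region, SIM, SubscriberID, TowerID} — all of the relation — so {Carrier, Region} is a candidate key.
{Carrier, SubscriberID}⁺ = {BillingCycle, Carrier, DataCap, IMEI, Region, SIM, SubscriberID, TowerID} — all of the relation — so {Carrier, SubscriberID} is a candidate key.
{SubscriberID, TowerID}⁺ = {BillingCycle, Carrier, DataCap, IMEI, Region, SIM, SubscriberID, TowerID} — all of the relation — so {SubscriberID, TowerID} is a candidate key.
{IMEI, SIM, TowerID}⁺ = {BillingCycle, Carrier, DataCap, IMEI, Region, SIM, SubscriberID, TowerID} — all of the relation — so {IMEI, SIM, TowerID} is a candidate key.
No proper subset of any of these is a key, and no other minimal superkey exists.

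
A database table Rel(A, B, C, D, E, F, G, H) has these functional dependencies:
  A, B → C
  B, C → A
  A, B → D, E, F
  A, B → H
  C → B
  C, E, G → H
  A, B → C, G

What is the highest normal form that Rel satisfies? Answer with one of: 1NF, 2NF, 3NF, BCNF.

Candidate keys: {A, B}, {C}. Prime attributes: {A, B, C}.
Every FD has a superkey on the left, so the relation is in BCNF.

BCNF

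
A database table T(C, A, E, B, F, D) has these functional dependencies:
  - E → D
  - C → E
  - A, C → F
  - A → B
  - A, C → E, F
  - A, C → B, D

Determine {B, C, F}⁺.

Start with {B, C, F}.
C → E applies; add {E} → now {B, C, E, F}.
E → D applies; add {D} → now {B, C, D, E, F}.
No further FD applies.

{B, C, D, E, F}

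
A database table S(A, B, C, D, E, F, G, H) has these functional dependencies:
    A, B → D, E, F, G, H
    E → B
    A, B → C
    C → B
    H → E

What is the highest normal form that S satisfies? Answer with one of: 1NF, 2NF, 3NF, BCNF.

3NF

Candidate keys: {A, B}, {A, C}, {A, E}, {A, H}. Prime attributes: {A, B, C, E, H}.
E → B: {E}⁺ = {B, E}, which is not all of the attributes, so the left side is not a superkey — BCNF is violated.
Its right-hand attributes {B} are all prime, as are those of every other non-superkey FD — the relation is in 3NF.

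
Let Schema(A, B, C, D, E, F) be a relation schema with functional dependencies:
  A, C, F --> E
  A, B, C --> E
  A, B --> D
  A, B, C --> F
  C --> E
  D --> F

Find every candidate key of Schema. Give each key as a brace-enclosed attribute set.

{A, B, C}

No FD produces {A, B, C}, so they must be in every candidate key.
{A, B, C}⁺ = {A, B, C, D, E, F} — all of the relation — so {A, B, C} is a candidate key.
Every other attribute set either contains this one or has a smaller closure.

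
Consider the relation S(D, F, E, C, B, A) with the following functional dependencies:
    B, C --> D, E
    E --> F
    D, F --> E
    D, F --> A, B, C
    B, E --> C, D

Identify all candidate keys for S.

{B, C}, {B, E}, {D, E}, {D, F}

Closure of {B, C} is {A, B, C, D, E, F}, the whole schema; {B, C} is a candidate key.
Closure of {B, E} is {A, B, C, D, E, F}, the whole schema; {B, E} is a candidate key.
Closure of {D, E} is {A, B, C, D, E, F}, the whole schema; {D, E} is a candidate key.
Closure of {D, F} is {A, B, C, D, E, F}, the whole schema; {D, F} is a candidate key.
These are minimal and exhaustive — every other superkey contains one of them.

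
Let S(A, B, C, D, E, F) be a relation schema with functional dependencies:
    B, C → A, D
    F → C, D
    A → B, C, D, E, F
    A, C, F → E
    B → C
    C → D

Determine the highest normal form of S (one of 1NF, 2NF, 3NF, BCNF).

Candidate keys: {A}, {B}. Prime attributes: {A, B}.
F → C, D: {F}⁺ = {C, D, F}, which is not all of the attributes, so the left side is not a superkey — BCNF is violated.
Because {C, D} are non-prime and the left side of F → C, D is not a superkey, the relation is not in 3NF.
All keys have size 1, which rules out partial dependencies — 2NF is satisfied.

2NF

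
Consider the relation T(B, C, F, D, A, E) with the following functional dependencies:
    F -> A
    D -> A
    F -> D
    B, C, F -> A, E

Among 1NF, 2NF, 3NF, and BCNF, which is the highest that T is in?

1NF

Candidate key: {B, C, F}. Prime attributes: {B, C, F}.
F -> A breaks BCNF: {F}⁺ = {A, D, F}, so {F} is not a superkey.
Because {A} is non-prime and the left side of F -> A is not a superkey, the relation is not in 3NF.
The proper key subset {F} of {B, C, F} determines non-prime {A, D}, so the relation is not even in 2NF.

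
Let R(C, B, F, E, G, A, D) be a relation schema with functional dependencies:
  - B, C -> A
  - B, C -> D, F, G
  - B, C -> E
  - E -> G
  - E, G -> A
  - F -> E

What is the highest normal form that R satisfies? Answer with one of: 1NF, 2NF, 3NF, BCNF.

Candidate key: {B, C}. Prime attributes: {B, C}.
E -> G: {E}⁺ = {A, E, G}, which is not all of the attributes, so the left side is not a superkey — BCNF is violated.
E -> G determines the non-prime attribute {G} from a non-superkey — 3NF is violated.
No non-prime attribute depends on a proper subset of any candidate key, so 2NF holds.

2NF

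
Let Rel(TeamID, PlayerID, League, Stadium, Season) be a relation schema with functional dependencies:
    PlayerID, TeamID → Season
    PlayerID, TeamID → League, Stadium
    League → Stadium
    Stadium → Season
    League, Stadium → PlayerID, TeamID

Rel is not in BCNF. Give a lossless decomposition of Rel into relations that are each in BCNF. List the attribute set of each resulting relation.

{League, PlayerID, Stadium, TeamID}; {Season, Stadium}

Candidate keys of the original relation: {League}, {PlayerID, TeamID}.
In {League, PlayerID, Season, Stadium, TeamID}, {Stadium} is not a superkey ({Stadium}⁺ restricted to this set is {Season, Stadium}), so split on Stadium → Season into {Season, Stadium} and {League, PlayerID, Stadium, TeamID}.
{Season, Stadium}: every determinant is a superkey — BCNF.
{League, PlayerID, Stadium, TeamID}: every determinant is a superkey — BCNF.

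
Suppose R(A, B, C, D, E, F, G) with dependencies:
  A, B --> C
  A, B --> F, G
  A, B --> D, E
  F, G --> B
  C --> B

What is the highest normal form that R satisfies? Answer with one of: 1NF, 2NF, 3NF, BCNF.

3NF

Candidate keys: {A, B}, {A, C}, {A, F, G}. Prime attributes: {A, B, C, F, G}.
For F, G --> B we have {F, G}⁺ = {B, F, G}; {F, G} is not a superkey, so BCNF fails.
Its right-hand attributes {B} are all prime, as are those of every other non-superkey FD — the relation is in 3NF.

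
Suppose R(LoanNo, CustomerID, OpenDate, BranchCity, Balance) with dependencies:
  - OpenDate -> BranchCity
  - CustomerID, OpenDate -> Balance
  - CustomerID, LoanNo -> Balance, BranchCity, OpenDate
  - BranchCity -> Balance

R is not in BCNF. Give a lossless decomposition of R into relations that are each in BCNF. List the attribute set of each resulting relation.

Candidate key of the original relation: {CustomerID, LoanNo}.
Within {Balance, BranchCity, CustomerID, LoanNo, OpenDate}: {OpenDate}⁺ ∩ {Balance, BranchCity, CustomerID, LoanNo, OpenDate} = {Balance, BranchCity, OpenDate}, not the whole set, so OpenDate -> Balance, BranchCity violates BCNF; decompose into {Balance, BranchCity, OpenDate} and {CustomerID, LoanNo, OpenDate}.
Within {Balance, BranchCity, OpenDate}: {BranchCity}⁺ ∩ {Balance, BranchCity, OpenDate} = {Balance, BranchCity}, not the whole set, so BranchCity -> Balance violates BCNF; decompose into {Balance, BranchCity} and {BranchCity, OpenDate}.
{Balance, BranchCity} is in BCNF.
{BranchCity, OpenDate} is in BCNF.
{CustomerID, LoanNo, OpenDate} is in BCNF.

{Balance, BranchCity}; {BranchCity, OpenDate}; {CustomerID, LoanNo, OpenDate}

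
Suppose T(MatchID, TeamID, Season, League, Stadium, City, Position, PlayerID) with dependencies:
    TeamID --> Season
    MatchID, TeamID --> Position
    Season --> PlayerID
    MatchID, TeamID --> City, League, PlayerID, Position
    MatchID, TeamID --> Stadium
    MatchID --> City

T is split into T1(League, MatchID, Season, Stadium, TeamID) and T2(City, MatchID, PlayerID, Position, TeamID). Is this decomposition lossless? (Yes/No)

Common attributes: {MatchID, TeamID}; their closure is {City, League, MatchID, PlayerID, Position, Season, Stadium, TeamID}.
This includes all of T1, so the common attributes are a superkey of T1 — the join is lossless.

Yes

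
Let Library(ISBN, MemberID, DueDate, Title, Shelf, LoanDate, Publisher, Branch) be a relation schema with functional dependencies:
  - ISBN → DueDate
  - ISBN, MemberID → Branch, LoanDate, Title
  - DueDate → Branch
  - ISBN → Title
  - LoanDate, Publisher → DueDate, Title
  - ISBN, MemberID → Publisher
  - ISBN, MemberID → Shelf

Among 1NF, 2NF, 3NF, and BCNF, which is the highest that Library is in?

Candidate key: {ISBN, MemberID}. Prime attributes: {ISBN, MemberID}.
For ISBN → DueDate we have {ISBN}⁺ = {Branch, DueDate, ISBN, Title}; {ISBN} is not a superkey, so BCNF fails.
ISBN → DueDate has non-prime {DueDate} on the right and a non-superkey on the left, so 3NF fails.
The proper key subset {ISBN} of {ISBN, MemberID} determines non-prime {Branch, DueDate, Title}, so the relation is not even in 2NF.

1NF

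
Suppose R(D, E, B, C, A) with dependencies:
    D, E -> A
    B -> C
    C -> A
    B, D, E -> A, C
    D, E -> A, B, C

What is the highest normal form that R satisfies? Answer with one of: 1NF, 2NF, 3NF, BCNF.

2NF

Candidate key: {D, E}. Prime attributes: {D, E}.
For B -> C we have {B}⁺ = {A, B, C}; {B} is not a superkey, so BCNF fails.
Because {C} is non-prime and the left side of B -> C is not a superkey, the relation is not in 3NF.
Checking every proper subset of each key, none determines a non-prime attribute — 2NF is satisfied.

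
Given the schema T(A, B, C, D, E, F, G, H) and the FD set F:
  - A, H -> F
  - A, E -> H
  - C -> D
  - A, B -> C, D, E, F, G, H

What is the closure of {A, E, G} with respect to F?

Start with {A, E, G}.
A, E -> H applies; add {H} → now {A, E, G, H}.
A, H -> F applies; add {F} → now {A, E, F, G, H}.
No further FD applies.

{A, E, F, G, H}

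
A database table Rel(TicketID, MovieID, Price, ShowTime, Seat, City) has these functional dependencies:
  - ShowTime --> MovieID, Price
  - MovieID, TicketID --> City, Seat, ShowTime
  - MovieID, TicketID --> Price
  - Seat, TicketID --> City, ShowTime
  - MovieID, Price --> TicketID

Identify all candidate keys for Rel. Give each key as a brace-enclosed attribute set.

{MovieID, Price}, {MovieID, TicketID}, {Seat, TicketID}, {ShowTime}

Closure of {ShowTime} is {City, MovieID, Price, Seat, ShowTime, TicketID}, the whole schema; {ShowTime} is a candidate key.
Closure of {MovieID, Price} is {City, MovieID, Price, Seat, ShowTime, TicketID}, the whole schema; {MovieID, Price} is a candidate key.
Closure of {MovieID, TicketID} is {City, MovieID, Price, Seat, ShowTime, TicketID}, the whole schema; {MovieID, TicketID} is a candidate key.
Closure of {Seat, TicketID} is {City, MovieID, Price, Seat, ShowTime, TicketID}, the whole schema; {Seat, TicketID} is a candidate key.
Any other superkey properly contains one of these, so there are no further candidate keys.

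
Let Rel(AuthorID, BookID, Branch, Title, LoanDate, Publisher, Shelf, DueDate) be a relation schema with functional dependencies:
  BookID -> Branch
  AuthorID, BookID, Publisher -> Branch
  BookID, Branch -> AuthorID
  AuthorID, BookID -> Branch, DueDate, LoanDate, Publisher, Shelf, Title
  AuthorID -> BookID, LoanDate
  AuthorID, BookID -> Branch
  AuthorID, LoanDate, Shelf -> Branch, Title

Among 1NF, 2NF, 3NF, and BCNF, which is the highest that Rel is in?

Candidate keys: {AuthorID}, {BookID}. Prime attributes: {AuthorID, BookID}.
Each dependency's left side is a superkey — BCNF holds.

BCNF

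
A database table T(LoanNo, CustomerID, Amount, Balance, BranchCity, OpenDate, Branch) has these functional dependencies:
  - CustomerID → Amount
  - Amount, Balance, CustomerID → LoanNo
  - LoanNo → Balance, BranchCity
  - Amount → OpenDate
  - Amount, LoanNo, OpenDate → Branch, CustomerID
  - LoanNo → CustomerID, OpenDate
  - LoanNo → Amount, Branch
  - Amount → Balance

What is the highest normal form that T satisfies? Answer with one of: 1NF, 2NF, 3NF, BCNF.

Candidate keys: {CustomerID}, {LoanNo}. Prime attributes: {CustomerID, LoanNo}.
For Amount → OpenDate we have {Amount}⁺ = {Amount, Balance, OpenDate}; {Amount} is not a superkey, so BCNF fails.
Amount → OpenDate has non-prime {OpenDate} on the right and a non-superkey on the left, so 3NF fails.
Every candidate key is a single attribute, so no partial dependency is possible; 2NF holds.

2NF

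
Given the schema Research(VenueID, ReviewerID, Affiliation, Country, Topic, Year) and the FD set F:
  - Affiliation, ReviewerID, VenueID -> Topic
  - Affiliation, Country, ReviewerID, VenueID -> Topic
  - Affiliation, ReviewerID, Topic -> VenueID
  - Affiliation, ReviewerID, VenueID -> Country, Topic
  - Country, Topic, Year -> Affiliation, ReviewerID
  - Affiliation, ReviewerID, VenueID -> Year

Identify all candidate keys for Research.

{Affiliation, ReviewerID, Topic}, {Affiliation, ReviewerID, VenueID}, {Country, Topic, Year}

{Affiliation, ReviewerID, Topic}⁺ = {Affiliation, Country, ReviewerID, Topic, VenueID, Year} — all of the relation — so {Affiliation, ReviewerID, Topic} is a candidate key.
{Affiliation, ReviewerID, VenueID}⁺ = {Affiliation, Country, ReviewerID, Topic, VenueID, Year} — all of the relation — so {Affiliation, ReviewerID, VenueID} is a candidate key.
{Country, Topic, Year}⁺ = {Affiliation, Country, ReviewerID, Topic, VenueID, Year} — all of the relation — so {Country, Topic, Year} is a candidate key.
Any other superkey properly contains one of these, so there are no further candidate keys.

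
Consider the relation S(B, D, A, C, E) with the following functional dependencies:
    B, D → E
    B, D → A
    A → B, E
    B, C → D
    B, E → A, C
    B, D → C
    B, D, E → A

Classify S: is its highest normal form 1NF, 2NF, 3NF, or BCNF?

Candidate keys: {A}, {B, C}, {B, D}, {B, E}. Prime attributes: {A, B, C, D, E}.
Each dependency's left side is a superkey — BCNF holds.

BCNF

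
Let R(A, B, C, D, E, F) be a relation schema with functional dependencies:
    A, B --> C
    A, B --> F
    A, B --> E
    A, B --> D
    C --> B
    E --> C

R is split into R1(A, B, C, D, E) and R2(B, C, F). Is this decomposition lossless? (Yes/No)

No

The shared attributes are {B, C} and {B, C}⁺ = {B, C}.
The closure covers neither R1 nor R2 entirely; the join is not lossless.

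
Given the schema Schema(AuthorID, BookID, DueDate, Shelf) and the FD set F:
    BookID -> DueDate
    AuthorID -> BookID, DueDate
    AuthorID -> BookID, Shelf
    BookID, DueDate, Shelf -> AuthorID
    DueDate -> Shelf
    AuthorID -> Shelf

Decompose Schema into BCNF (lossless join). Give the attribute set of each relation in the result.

Candidate keys of the original relation: {AuthorID}, {BookID}.
Within {AuthorID, BookID, DueDate, Shelf}: {DueDate}⁺ ∩ {AuthorID, BookID, DueDate, Shelf} = {DueDate, Shelf}, not the whole set, so DueDate -> Shelf violates BCNF; decompose into {DueDate, Shelf} and {AuthorID, BookID, DueDate}.
{DueDate, Shelf} has no BCNF violation.
{AuthorID, BookID, DueDate} has no BCNF violation.

{AuthorID, BookID, DueDate}; {DueDate, Shelf}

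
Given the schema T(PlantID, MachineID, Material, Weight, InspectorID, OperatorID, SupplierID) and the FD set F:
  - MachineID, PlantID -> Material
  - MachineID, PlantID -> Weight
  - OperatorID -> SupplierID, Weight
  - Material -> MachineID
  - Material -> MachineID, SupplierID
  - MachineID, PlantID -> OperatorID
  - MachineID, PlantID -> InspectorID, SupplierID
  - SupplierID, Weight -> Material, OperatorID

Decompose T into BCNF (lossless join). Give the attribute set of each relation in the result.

{InspectorID, OperatorID, PlantID}; {MachineID, Material, SupplierID}; {Material, OperatorID, Weight}

Candidate keys of the original relation: {MachineID, PlantID}, {Material, PlantID}, {OperatorID, PlantID}, {PlantID, SupplierID, Weight}.
In {InspectorID, MachineID, Material, OperatorID, PlantID, SupplierID, Weight}, {OperatorID} is not a superkey ({OperatorID}⁺ restricted to this set is {MachineID, Material, OperatorID, SupplierID, Weight}), so split on OperatorID -> MachineID, Material, SupplierID, Weight into {MachineID, Material, OperatorID, SupplierID, Weight} and {InspectorID, OperatorID, PlantID}.
In {MachineID, Material, OperatorID, SupplierID, Weight}, {Material} is not a superkey ({Material}⁺ restricted to this set is {MachineID, Material, SupplierID}), so split on Material -> MachineID, SupplierID into {MachineID, Material, SupplierID} and {Material, OperatorID, Weight}.
{MachineID, Material, SupplierID}: every determinant is a superkey — BCNF.
{Material, OperatorID, Weight}: every determinant is a superkey — BCNF.
{InspectorID, OperatorID, PlantID}: every determinant is a superkey — BCNF.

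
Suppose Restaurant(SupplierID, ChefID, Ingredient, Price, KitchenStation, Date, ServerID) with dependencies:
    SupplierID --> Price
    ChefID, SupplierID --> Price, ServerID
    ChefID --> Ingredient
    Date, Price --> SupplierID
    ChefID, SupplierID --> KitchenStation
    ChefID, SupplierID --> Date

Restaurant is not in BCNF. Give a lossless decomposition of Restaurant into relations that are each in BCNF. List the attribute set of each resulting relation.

{ChefID, Date, KitchenStation, ServerID, SupplierID}; {ChefID, Ingredient}; {Price, SupplierID}

Candidate keys of the original relation: {ChefID, Date, Price}, {ChefID, SupplierID}.
Within {ChefID, Date, Ingredient, KitchenStation, Price, ServerID, SupplierID}: {SupplierID}⁺ ∩ {ChefID, Date, Ingredient, KitchenStation, Price, ServerID, SupplierID} = {Price, SupplierID}, not the whole set, so SupplierID --> Price violates BCNF; decompose into {Price, SupplierID} and {ChefID, Date, Ingredient, KitchenStation, ServerID, SupplierID}.
{Price, SupplierID} has no BCNF violation.
Within {ChefID, Date, Ingredient, KitchenStation, ServerID, SupplierID}: {ChefID}⁺ ∩ {ChefID, Date, Ingredient, KitchenStation, ServerID, SupplierID} = {ChefID, Ingredient}, not the whole set, so ChefID --> Ingredient violates BCNF; decompose into {ChefID, Ingredient} and {ChefID, Date, KitchenStation, ServerID, SupplierID}.
{ChefID, Ingredient} has no BCNF violation.
{ChefID, Date, KitchenStation, ServerID, SupplierID} has no BCNF violation.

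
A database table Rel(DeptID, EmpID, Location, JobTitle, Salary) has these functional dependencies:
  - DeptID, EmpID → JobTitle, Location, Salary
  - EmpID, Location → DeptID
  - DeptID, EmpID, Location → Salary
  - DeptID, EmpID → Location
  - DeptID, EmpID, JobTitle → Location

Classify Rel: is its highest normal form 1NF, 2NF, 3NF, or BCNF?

Candidate keys: {DeptID, EmpID}, {EmpID, Location}. Prime attributes: {DeptID, EmpID, Location}.
Each dependency's left side is a superkey — BCNF holds.

BCNF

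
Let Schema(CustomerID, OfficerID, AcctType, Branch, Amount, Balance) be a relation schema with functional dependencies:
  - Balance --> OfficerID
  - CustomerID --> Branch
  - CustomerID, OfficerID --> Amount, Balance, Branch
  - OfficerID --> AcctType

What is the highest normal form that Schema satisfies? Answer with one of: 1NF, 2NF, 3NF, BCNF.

1NF

Candidate keys: {Balance, CustomerID}, {CustomerID, OfficerID}. Prime attributes: {Balance, CustomerID, OfficerID}.
For Balance --> OfficerID we have {Balance}⁺ = {AcctType, Balance, OfficerID}; {Balance} is not a superkey, so BCNF fails.
CustomerID --> Branch determines the non-prime attribute {Branch} from a non-superkey — 3NF is violated.
{Balance} is a proper subset of the key {Balance, CustomerID}, and {Balance}⁺ contains the non-prime attribute {AcctType} — a partial dependency, so 2NF is violated.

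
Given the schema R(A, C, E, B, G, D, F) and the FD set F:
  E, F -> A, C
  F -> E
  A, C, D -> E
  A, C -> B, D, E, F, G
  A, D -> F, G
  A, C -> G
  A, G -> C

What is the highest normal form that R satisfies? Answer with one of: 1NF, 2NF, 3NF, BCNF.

Candidate keys: {A, C}, {A, D}, {A, G}, {F}. Prime attributes: {A, C, D, F, G}.
The left-hand side of every FD is a superkey, so BCNF is satisfied.

BCNF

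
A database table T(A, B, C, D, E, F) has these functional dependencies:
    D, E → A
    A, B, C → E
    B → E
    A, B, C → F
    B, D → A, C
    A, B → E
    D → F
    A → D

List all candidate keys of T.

No FD produces {B}, so it must be in every candidate key.
{A, B}⁺ = {A, B, C, D, E, F}, which is every attribute, so {A, B} is a candidate key.
{B, D}⁺ = {A, B, C, D, E, F}, which is every attribute, so {B, D} is a candidate key.
These are minimal and exhaustive — every other superkey contains one of them.

{A, B}, {B, D}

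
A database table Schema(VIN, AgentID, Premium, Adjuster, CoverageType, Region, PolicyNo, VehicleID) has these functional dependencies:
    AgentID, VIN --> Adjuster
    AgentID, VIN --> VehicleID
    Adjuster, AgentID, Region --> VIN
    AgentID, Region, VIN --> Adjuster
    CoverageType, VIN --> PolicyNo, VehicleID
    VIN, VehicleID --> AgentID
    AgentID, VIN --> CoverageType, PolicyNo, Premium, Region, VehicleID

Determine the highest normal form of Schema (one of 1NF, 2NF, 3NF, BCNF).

BCNF

Candidate keys: {Adjuster, AgentID, Region}, {AgentID, VIN}, {CoverageType, VIN}, {VIN, VehicleID}. Prime attributes: {Adjuster, AgentID, CoverageType, Region, VIN, VehicleID}.
Each dependency's left side is a superkey — BCNF holds.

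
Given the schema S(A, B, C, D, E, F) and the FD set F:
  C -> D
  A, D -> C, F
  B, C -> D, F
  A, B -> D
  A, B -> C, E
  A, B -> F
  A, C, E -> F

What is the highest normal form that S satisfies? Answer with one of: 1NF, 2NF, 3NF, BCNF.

Candidate key: {A, B}. Prime attributes: {A, B}.
C -> D: {C}⁺ = {C, D}, which is not all of the attributes, so the left side is not a superkey — BCNF is violated.
C -> D determines the non-prime attribute {D} from a non-superkey — 3NF is violated.
Checking every proper subset of each key, none determines a non-prime attribute — 2NF is satisfied.

2NF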